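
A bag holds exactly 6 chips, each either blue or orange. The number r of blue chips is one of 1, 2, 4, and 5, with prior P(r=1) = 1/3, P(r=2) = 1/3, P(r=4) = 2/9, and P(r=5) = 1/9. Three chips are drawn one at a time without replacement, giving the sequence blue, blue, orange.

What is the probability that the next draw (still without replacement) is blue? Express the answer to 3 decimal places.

Under each hypothesis, the probability of the observed sequence is: P(data | r = 1) = (1/6)(0/5) = 0; P(data | r = 2) = (2/6)(1/5)(4/4) = 1/15; P(data | r = 4) = (4/6)(3/5)(2/4) = 1/5; P(data | r = 5) = (5/6)(4/5)(1/4) = 1/6.
Weighting by the prior gives 1/3 · 0 = 0, 1/3 · 1/15 = 1/45, 2/9 · 1/5 = 2/45, 1/9 · 1/6 = 1/54; summing to 23/270.
Normalising, the posterior is P(r = 1 | data) = 0, P(r = 2 | data) = 6/23, P(r = 4 | data) = 12/23, P(r = 5 | data) = 5/23.
Averaging over the posterior, P(blue next | data) = (0)(6/23) + (2/3)(12/23) + (1)(5/23) = 13/23.

0.565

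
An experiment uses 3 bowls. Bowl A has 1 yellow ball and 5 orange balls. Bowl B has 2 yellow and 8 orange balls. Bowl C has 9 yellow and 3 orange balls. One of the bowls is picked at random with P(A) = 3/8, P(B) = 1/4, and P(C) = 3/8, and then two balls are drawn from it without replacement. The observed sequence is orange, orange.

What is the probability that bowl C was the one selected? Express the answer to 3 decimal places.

Compute the likelihood of the observed sequence for each case: P(data | bowl A) = (5/6)(4/5) = 0.66667; P(data | bowl B) = (8/10)(7/9) = 0.62222; P(data | bowl C) = (3/12)(2/11) = 0.045455.
Weighting by the prior gives 3/8 · 0.66667 = 0.25, 1/4 · 0.62222 = 0.15556, 3/8 · 0.045455 = 0.017045; these sum to 0.4226.
Hence P(bowl C | data) = (0.017045) / (0.4226) = 0.040335.

0.040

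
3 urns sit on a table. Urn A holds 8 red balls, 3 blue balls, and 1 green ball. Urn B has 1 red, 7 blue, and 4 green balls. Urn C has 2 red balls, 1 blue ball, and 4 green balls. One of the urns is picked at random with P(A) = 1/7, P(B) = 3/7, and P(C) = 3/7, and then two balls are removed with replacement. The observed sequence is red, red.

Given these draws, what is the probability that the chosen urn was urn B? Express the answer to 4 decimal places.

Compute the likelihood of the observed sequence for each case: P(data | urn A) = (8/12)(8/12) = 0.44444; P(data | urn B) = (1/12)(1/12) = 0.0069444; P(data | urn C) = (2/7)(2/7) = 0.081633.
Weighting by the prior gives 1/7 · 0.44444 = 0.063492, 3/7 · 0.0069444 = 0.0029762, 3/7 · 0.081633 = 0.034985; summing to 0.10145.
Hence P(urn B | data) = (0.0029762) / (0.10145) = 0.029335.

0.0293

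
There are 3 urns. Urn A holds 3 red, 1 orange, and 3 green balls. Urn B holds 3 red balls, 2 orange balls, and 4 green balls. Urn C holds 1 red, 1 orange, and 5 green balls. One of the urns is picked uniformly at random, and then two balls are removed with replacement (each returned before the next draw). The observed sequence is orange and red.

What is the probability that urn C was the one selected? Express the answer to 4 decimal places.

0.1311

For each hypothesis, P(data | H) works out to: P(data | urn A) = (1/7)(3/7) = 0.061224; P(data | urn B) = (2/9)(3/9) = 0.074074; P(data | urn C) = (1/7)(1/7) = 0.020408.
Multiplying each by its prior: 1/3 · 0.061224 = 0.020408, 1/3 · 0.074074 = 0.024691, 1/3 · 0.020408 = 0.0068027; summing to 0.051902.
Therefore the posterior P(urn C | data) = (0.0068027) / (0.051902) = 0.13107.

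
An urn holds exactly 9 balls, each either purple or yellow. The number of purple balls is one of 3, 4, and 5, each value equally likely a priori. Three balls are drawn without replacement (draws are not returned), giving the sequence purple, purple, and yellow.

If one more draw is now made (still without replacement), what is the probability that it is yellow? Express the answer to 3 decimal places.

The likelihood of the observed sequence under each hypothesis: P(data | r = 3) = (3/9)(2/8)(6/7) = 1/14; P(data | r = 4) = (4/9)(3/8)(5/7) = 5/42; P(data | r = 5) = (5/9)(4/8)(4/7) = 10/63.
The prior-weighted likelihoods are 1/3 · 1/14 = 1/42, 1/3 · 5/42 = 5/126, 1/3 · 10/63 = 10/189; summing to 22/189.
Dividing through by the total gives posterior P(r = 3 | data) = 9/44, P(r = 4 | data) = 15/44, P(r = 5 | data) = 5/11.
Averaging over the posterior, P(yellow next | data) = (5/6)(9/44) + (2/3)(15/44) + (1/2)(5/11) = 5/8.

0.625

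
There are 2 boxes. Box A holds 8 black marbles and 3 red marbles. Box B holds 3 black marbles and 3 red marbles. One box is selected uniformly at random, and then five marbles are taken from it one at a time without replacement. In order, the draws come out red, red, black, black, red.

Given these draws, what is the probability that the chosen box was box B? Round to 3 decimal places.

0.892

For each hypothesis, P(data | H) works out to: P(data | box A) = (3/11)(2/10)(8/9)(7/8)(1/7) = 0.0060606; P(data | box B) = (3/6)(2/5)(3/4)(2/3)(1/2) = 0.05.
Multiplying each by its prior: 1/2 · 0.0060606 = 0.0030303, 1/2 · 0.05 = 0.025; with total 0.02803.
Therefore the posterior P(box B | data) = (0.025) / (0.02803) = 0.89189.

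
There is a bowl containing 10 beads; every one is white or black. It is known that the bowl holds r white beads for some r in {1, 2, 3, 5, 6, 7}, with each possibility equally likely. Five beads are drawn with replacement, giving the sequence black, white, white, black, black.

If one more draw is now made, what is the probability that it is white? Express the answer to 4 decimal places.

0.4185

Compute the likelihood of the observed sequence for each case: P(data | r = 1) = (9/10)(1/10)(1/10)(9/10)(9/10) = 0.00729; P(data | r = 2) = (8/10)(2/10)(2/10)(8/10)(8/10) = 0.02048; P(data | r = 3) = (7/10)(3/10)(3/10)(7/10)(7/10) = 0.03087; P(data | r = 5) = (5/10)(5/10)(5/10)(5/10)(5/10) = 0.03125; P(data | r = 6) = (4/10)(6/10)(6/10)(4/10)(4/10) = 0.02304; P(data | r = 7) = (3/10)(7/10)(7/10)(3/10)(3/10) = 0.01323.
The prior-weighted likelihoods are 1/6 · 0.00729 = 0.001215, 1/6 · 0.02048 = 0.0034133, 1/6 · 0.03087 = 0.005145, 1/6 · 0.03125 = 0.0052083, 1/6 · 0.02304 = 0.00384, 1/6 · 0.01323 = 0.002205; these sum to 0.021027.
Normalising, the posterior is P(r = 1 | data) = 0.057784, P(r = 2 | data) = 0.16233, P(r = 3 | data) = 0.24469, P(r = 5 | data) = 0.2477, P(r = 6 | data) = 0.18263, P(r = 7 | data) = 0.10487.
So P(white next | data) = Σ P(white next | H) P(H | data) = (1/10)(0.057784) + (1/5)(0.16233) + (3/10)(0.24469) + (1/2)(0.2477) + (3/5)(0.18263) + (7/10)(0.10487) = 0.41848.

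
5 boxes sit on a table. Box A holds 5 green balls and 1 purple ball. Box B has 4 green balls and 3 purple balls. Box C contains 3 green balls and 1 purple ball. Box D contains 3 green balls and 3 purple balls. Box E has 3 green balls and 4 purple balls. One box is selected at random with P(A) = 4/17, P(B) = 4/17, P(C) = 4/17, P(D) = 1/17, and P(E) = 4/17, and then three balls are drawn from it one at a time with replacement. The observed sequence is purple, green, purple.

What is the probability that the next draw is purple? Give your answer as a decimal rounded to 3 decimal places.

For each hypothesis, P(data | H) works out to: P(data | box A) = (1/6)(5/6)(1/6) = 0.023148; P(data | box B) = (3/7)(4/7)(3/7) = 0.10496; P(data | box C) = (1/4)(3/4)(1/4) = 0.046875; P(data | box D) = (3/6)(3/6)(3/6) = 0.125; P(data | box E) = (4/7)(3/7)(4/7) = 0.13994.
Weighting by the prior gives 4/17 · 0.023148 = 0.0054466, 4/17 · 0.10496 = 0.024696, 4/17 · 0.046875 = 0.011029, 1/17 · 0.125 = 0.0073529, 4/17 · 0.13994 = 0.032927; with total 0.081452.
Dividing through by the total gives posterior P(box A | data) = 0.066869, P(box B | data) = 0.30319, P(box C | data) = 0.13541, P(box D | data) = 0.090273, P(box E | data) = 0.40426.
The predictive probability is P(purple next | data) = (1/6)(0.066869) + (3/7)(0.30319) + (1/4)(0.13541) + (1/2)(0.090273) + (4/7)(0.40426) = 0.45108.

0.451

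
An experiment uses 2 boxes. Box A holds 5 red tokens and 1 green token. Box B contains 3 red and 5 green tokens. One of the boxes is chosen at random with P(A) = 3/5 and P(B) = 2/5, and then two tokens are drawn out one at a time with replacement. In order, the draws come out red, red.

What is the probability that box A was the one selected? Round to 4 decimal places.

The likelihood of the observed sequence under each hypothesis: P(data | box A) = (5/6)(5/6) = 25/36; P(data | box B) = (3/8)(3/8) = 9/64.
Weighting by the prior gives 3/5 · 25/36 = 5/12, 2/5 · 9/64 = 9/160; summing to 227/480.
Hence P(box A | data) = (5/12) / (227/480) = 200/227.

0.8811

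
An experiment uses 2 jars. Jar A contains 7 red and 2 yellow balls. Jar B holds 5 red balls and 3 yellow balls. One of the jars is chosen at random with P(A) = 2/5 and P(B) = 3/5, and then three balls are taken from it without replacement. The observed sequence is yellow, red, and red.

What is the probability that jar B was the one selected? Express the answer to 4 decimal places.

Compute the likelihood of the observed sequence for each case: P(data | jar A) = (2/9)(7/8)(6/7) = 1/6; P(data | jar B) = (3/8)(5/7)(4/6) = 5/28.
The prior-weighted likelihoods are 2/5 · 1/6 = 1/15, 3/5 · 5/28 = 3/28; summing to 73/420.
Therefore the posterior P(jar B | data) = (3/28) / (73/420) = 45/73.

0.6164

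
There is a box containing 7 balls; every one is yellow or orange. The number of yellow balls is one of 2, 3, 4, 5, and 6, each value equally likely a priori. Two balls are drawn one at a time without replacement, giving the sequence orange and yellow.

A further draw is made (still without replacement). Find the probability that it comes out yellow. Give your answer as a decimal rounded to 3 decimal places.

Compute the likelihood of the observed sequence for each case: P(data | r = 2) = (5/7)(2/6) = 5/21; P(data | r = 3) = (4/7)(3/6) = 2/7; P(data | r = 4) = (3/7)(4/6) = 2/7; P(data | r = 5) = (2/7)(5/6) = 5/21; P(data | r = 6) = (1/7)(6/6) = 1/7.
Weighting by the prior gives 1/5 · 5/21 = 1/21, 1/5 · 2/7 = 2/35, 1/5 · 2/7 = 2/35, 1/5 · 5/21 = 1/21, 1/5 · 1/7 = 1/35; these sum to 5/21.
The posterior is then P(r = 2 | data) = 1/5, P(r = 3 | data) = 6/25, P(r = 4 | data) = 6/25, P(r = 5 | data) = 1/5, P(r = 6 | data) = 3/25.
Averaging over the posterior, P(yellow next | data) = (1/5)(1/5) + (2/5)(6/25) + (3/5)(6/25) + (4/5)(1/5) + (1)(3/25) = 14/25.

0.560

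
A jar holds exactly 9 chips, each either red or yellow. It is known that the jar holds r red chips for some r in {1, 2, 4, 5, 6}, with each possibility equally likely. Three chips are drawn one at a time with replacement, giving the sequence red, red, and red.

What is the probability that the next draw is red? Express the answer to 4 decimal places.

0.5888

Under each hypothesis, the probability of the observed sequence is: P(data | r = 1) = (1/9)(1/9)(1/9) = 0.0013717; P(data | r = 2) = (2/9)(2/9)(2/9) = 0.010974; P(data | r = 4) = (4/9)(4/9)(4/9) = 0.087791; P(data | r = 5) = (5/9)(5/9)(5/9) = 0.17147; P(data | r = 6) = (6/9)(6/9)(6/9) = 0.2963.
Weighting by the prior gives 1/5 · 0.0013717 = 0.00027435, 1/5 · 0.010974 = 0.0021948, 1/5 · 0.087791 = 0.017558, 1/5 · 0.17147 = 0.034294, 1/5 · 0.2963 = 0.059259; with total 0.11358.
Dividing through by the total gives posterior P(r = 1 | data) = 0.0024155, P(r = 2 | data) = 0.019324, P(r = 4 | data) = 0.15459, P(r = 5 | data) = 0.30193, P(r = 6 | data) = 0.52174.
So P(red next | data) = Σ P(red next | H) P(H | data) = (1/9)(0.0024155) + (2/9)(0.019324) + (4/9)(0.15459) + (5/9)(0.30193) + (2/3)(0.52174) = 0.58884.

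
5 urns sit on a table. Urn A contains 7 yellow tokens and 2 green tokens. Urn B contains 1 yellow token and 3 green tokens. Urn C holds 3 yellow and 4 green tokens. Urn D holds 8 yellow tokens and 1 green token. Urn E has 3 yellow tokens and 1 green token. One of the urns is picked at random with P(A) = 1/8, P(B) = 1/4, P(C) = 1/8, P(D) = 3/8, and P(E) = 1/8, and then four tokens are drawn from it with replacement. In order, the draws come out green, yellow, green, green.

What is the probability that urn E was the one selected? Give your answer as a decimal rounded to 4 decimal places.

Under each hypothesis, the probability of the observed sequence is: P(data | urn A) = (2/9)(7/9)(2/9)(2/9) = 0.0085353; P(data | urn B) = (3/4)(1/4)(3/4)(3/4) = 0.10547; P(data | urn C) = (4/7)(3/7)(4/7)(4/7) = 0.079967; P(data | urn D) = (1/9)(8/9)(1/9)(1/9) = 0.0012193; P(data | urn E) = (1/4)(3/4)(1/4)(1/4) = 0.011719.
Multiplying each by its prior: 1/8 · 0.0085353 = 0.0010669, 1/4 · 0.10547 = 0.026367, 1/8 · 0.079967 = 0.0099958, 3/8 · 0.0012193 = 0.00045725, 1/8 · 0.011719 = 0.0014648; these sum to 0.039352.
So P(urn E | data) = (0.0014648) / (0.039352) = 0.037224.

0.0372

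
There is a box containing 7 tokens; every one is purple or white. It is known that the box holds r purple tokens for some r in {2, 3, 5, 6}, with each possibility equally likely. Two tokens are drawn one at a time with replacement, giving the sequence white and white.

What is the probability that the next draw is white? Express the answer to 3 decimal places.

For each hypothesis, P(data | H) works out to: P(data | r = 2) = (5/7)(5/7) = 25/49; P(data | r = 3) = (4/7)(4/7) = 16/49; P(data | r = 5) = (2/7)(2/7) = 4/49; P(data | r = 6) = (1/7)(1/7) = 1/49.
Multiplying each by its prior: 1/4 · 25/49 = 25/196, 1/4 · 16/49 = 4/49, 1/4 · 4/49 = 1/49, 1/4 · 1/49 = 1/196; summing to 23/98.
Dividing through by the total gives posterior P(r = 2 | data) = 25/46, P(r = 3 | data) = 8/23, P(r = 5 | data) = 2/23, P(r = 6 | data) = 1/46.
Averaging over the posterior, P(white next | data) = (5/7)(25/46) + (4/7)(8/23) + (2/7)(2/23) + (1/7)(1/46) = 99/161.

0.615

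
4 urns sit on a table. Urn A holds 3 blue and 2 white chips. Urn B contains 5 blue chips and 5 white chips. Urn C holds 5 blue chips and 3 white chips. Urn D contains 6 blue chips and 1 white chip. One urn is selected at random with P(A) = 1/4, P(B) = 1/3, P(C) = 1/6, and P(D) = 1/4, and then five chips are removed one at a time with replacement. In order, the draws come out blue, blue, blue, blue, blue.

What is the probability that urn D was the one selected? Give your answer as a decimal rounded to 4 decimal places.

0.7166

Under each hypothesis, the probability of the observed sequence is: P(data | urn A) = (3/5)(3/5)(3/5)(3/5)(3/5) = 0.07776; P(data | urn B) = (5/10)(5/10)(5/10)(5/10)(5/10) = 0.03125; P(data | urn C) = (5/8)(5/8)(5/8)(5/8)(5/8) = 0.095367; P(data | urn D) = (6/7)(6/7)(6/7)(6/7)(6/7) = 0.46266.
The prior-weighted likelihoods are 1/4 · 0.07776 = 0.01944, 1/3 · 0.03125 = 0.010417, 1/6 · 0.095367 = 0.015895, 1/4 · 0.46266 = 0.11567; these sum to 0.16142.
So P(urn D | data) = (0.11567) / (0.16142) = 0.71657.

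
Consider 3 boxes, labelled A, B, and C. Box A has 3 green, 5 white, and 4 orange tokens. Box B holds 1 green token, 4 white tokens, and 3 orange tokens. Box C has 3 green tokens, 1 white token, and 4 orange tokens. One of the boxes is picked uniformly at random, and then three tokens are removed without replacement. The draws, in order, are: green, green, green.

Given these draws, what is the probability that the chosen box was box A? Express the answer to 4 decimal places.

0.2029

For each hypothesis, P(data | H) works out to: P(data | box A) = (3/12)(2/11)(1/10) = 0.0045455; P(data | box B) = (1/8)(0/7) = 0; P(data | box C) = (3/8)(2/7)(1/6) = 0.017857.
Weighting by the prior gives 1/3 · 0.0045455 = 0.0015152, 1/3 · 0 = 0, 1/3 · 0.017857 = 0.0059524; these sum to 0.0074675.
Hence P(box A | data) = (0.0015152) / (0.0074675) = 0.2029.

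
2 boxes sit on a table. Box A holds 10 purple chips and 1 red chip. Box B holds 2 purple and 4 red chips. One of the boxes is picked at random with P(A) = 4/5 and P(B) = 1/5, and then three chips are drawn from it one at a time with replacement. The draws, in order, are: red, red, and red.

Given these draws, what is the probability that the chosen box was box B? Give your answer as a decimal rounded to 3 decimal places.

The likelihood of the observed sequence under each hypothesis: P(data | box A) = (1/11)(1/11)(1/11) = 0.00075131; P(data | box B) = (4/6)(4/6)(4/6) = 0.2963.
Weighting by the prior gives 4/5 · 0.00075131 = 0.00060105, 1/5 · 0.2963 = 0.059259; summing to 0.05986.
By Bayes' rule, P(box B | data) = (0.059259) / (0.05986) = 0.98996.

0.990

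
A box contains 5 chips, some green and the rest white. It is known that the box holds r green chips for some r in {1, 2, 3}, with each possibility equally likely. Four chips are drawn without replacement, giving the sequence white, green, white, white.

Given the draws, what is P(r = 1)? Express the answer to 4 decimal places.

0.6667

For each hypothesis, P(data | H) works out to: P(data | r = 1) = (4/5)(1/4)(3/3)(2/2) = 1/5; P(data | r = 2) = (3/5)(2/4)(2/3)(1/2) = 1/10; P(data | r = 3) = (2/5)(3/4)(1/3)(0/2) = 0.
The prior-weighted likelihoods are 1/3 · 1/5 = 1/15, 1/3 · 1/10 = 1/30, 1/3 · 0 = 0; these sum to 1/10.
By Bayes' rule, P(r = 1 | data) = (1/15) / (1/10) = 2/3.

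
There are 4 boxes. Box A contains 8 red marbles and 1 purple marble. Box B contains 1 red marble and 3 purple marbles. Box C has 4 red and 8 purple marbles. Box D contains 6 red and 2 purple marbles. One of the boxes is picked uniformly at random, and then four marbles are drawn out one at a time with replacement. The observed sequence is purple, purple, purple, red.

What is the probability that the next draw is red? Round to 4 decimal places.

Under each hypothesis, the probability of the observed sequence is: P(data | box A) = (1/9)(1/9)(1/9)(8/9) = 0.0012193; P(data | box B) = (3/4)(3/4)(3/4)(1/4) = 0.10547; P(data | box C) = (8/12)(8/12)(8/12)(4/12) = 0.098765; P(data | box D) = (2/8)(2/8)(2/8)(6/8) = 0.011719.
The prior-weighted likelihoods are 1/4 · 0.0012193 = 0.00030483, 1/4 · 0.10547 = 0.026367, 1/4 · 0.098765 = 0.024691, 1/4 · 0.011719 = 0.0029297; these sum to 0.054293.
Dividing through by the total gives posterior P(box A | data) = 0.0056146, P(box B | data) = 0.48565, P(box C | data) = 0.45478, P(box D | data) = 0.053961.
Averaging over the posterior, P(red next | data) = (8/9)(0.0056146) + (1/4)(0.48565) + (1/3)(0.45478) + (3/4)(0.053961) = 0.31847.

0.3185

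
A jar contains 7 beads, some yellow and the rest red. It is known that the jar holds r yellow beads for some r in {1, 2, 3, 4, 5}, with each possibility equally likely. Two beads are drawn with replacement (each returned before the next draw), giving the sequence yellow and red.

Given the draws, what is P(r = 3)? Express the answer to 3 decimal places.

For each hypothesis, P(data | H) works out to: P(data | r = 1) = (1/7)(6/7) = 6/49; P(data | r = 2) = (2/7)(5/7) = 10/49; P(data | r = 3) = (3/7)(4/7) = 12/49; P(data | r = 4) = (4/7)(3/7) = 12/49; P(data | r = 5) = (5/7)(2/7) = 10/49.
Multiplying each by its prior: 1/5 · 6/49 = 6/245, 1/5 · 10/49 = 2/49, 1/5 · 12/49 = 12/245, 1/5 · 12/49 = 12/245, 1/5 · 10/49 = 2/49; with total 10/49.
By Bayes' rule, P(r = 3 | data) = (12/245) / (10/49) = 6/25.

0.240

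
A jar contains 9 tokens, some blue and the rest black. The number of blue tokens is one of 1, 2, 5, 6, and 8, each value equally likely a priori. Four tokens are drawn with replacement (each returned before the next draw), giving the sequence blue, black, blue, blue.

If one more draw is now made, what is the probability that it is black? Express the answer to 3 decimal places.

0.317

The likelihood of the observed sequence under each hypothesis: P(data | r = 1) = (1/9)(8/9)(1/9)(1/9) = 0.0012193; P(data | r = 2) = (2/9)(7/9)(2/9)(2/9) = 0.0085353; P(data | r = 5) = (5/9)(4/9)(5/9)(5/9) = 0.076208; P(data | r = 6) = (6/9)(3/9)(6/9)(6/9) = 0.098765; P(data | r = 8) = (8/9)(1/9)(8/9)(8/9) = 0.078037.
The prior-weighted likelihoods are 1/5 · 0.0012193 = 0.00024387, 1/5 · 0.0085353 = 0.0017071, 1/5 · 0.076208 = 0.015242, 1/5 · 0.098765 = 0.019753, 1/5 · 0.078037 = 0.015607; summing to 0.052553.
Normalising, the posterior is P(r = 1 | data) = 0.0046404, P(r = 2 | data) = 0.032483, P(r = 5 | data) = 0.29002, P(r = 6 | data) = 0.37587, P(r = 8 | data) = 0.29698.
The predictive probability is P(black next | data) = (8/9)(0.0046404) + (7/9)(0.032483) + (4/9)(0.29002) + (1/3)(0.37587) + (1/9)(0.29698) = 0.31658.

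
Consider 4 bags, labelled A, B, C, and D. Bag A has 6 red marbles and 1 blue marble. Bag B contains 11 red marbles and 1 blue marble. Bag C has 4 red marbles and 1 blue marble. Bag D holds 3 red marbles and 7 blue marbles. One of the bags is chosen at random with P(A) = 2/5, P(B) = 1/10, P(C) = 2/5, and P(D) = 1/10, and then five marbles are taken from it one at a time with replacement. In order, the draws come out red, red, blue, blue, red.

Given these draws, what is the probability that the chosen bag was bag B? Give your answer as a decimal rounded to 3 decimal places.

0.035

For each hypothesis, P(data | H) works out to: P(data | bag A) = (6/7)(6/7)(1/7)(1/7)(6/7) = 0.012852; P(data | bag B) = (11/12)(11/12)(1/12)(1/12)(11/12) = 0.005349; P(data | bag C) = (4/5)(4/5)(1/5)(1/5)(4/5) = 0.02048; P(data | bag D) = (3/10)(3/10)(7/10)(7/10)(3/10) = 0.01323.
Weighting by the prior gives 2/5 · 0.012852 = 0.0051407, 1/10 · 0.005349 = 0.0005349, 2/5 · 0.02048 = 0.008192, 1/10 · 0.01323 = 0.001323; these sum to 0.015191.
Hence P(bag B | data) = (0.0005349) / (0.015191) = 0.035212.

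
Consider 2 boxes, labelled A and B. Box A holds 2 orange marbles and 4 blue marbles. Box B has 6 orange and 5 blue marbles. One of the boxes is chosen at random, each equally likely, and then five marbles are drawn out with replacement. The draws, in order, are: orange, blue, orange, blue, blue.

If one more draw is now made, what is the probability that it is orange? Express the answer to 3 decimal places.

0.431

The likelihood of the observed sequence under each hypothesis: P(data | box A) = (2/6)(4/6)(2/6)(4/6)(4/6) = 0.032922; P(data | box B) = (6/11)(5/11)(6/11)(5/11)(5/11) = 0.027941.
Weighting by the prior gives 1/2 · 0.032922 = 0.016461, 1/2 · 0.027941 = 0.013971; summing to 0.030432.
Dividing through by the total gives posterior P(box A | data) = 0.54091, P(box B | data) = 0.45909.
Averaging over the posterior, P(orange next | data) = (1/3)(0.54091) + (6/11)(0.45909) = 0.43072.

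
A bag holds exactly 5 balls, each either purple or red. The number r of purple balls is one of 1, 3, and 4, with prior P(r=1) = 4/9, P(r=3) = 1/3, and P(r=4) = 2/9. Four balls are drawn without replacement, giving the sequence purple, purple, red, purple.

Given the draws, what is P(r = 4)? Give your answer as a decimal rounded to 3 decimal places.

For each hypothesis, P(data | H) works out to: P(data | r = 1) = (1/5)(0/4) = 0; P(data | r = 3) = (3/5)(2/4)(2/3)(1/2) = 1/10; P(data | r = 4) = (4/5)(3/4)(1/3)(2/2) = 1/5.
Weighting by the prior gives 4/9 · 0 = 0, 1/3 · 1/10 = 1/30, 2/9 · 1/5 = 2/45; summing to 7/90.
By Bayes' rule, P(r = 4 | data) = (2/45) / (7/90) = 4/7.

0.571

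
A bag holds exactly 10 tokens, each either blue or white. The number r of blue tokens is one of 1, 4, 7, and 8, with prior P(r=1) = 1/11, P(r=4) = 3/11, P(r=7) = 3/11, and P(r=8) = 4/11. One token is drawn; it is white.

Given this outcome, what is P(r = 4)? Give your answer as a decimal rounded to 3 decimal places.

0.409

Under each hypothesis, the probability of this draw is: P(data | r = 1) = (9/10) = 9/10; P(data | r = 4) = (6/10) = 3/5; P(data | r = 7) = (3/10) = 3/10; P(data | r = 8) = (2/10) = 1/5.
The prior-weighted likelihoods are 1/11 · 9/10 = 9/110, 3/11 · 3/5 = 9/55, 3/11 · 3/10 = 9/110, 4/11 · 1/5 = 4/55; with total 2/5.
By Bayes' rule, P(r = 4 | data) = (9/55) / (2/5) = 9/22.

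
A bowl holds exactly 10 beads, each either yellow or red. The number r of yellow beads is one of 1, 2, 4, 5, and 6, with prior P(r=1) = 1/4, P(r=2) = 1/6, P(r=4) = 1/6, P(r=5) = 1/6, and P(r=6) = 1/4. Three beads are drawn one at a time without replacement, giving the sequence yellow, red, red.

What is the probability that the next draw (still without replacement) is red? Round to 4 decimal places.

For each hypothesis, P(data | H) works out to: P(data | r = 1) = (1/10)(9/9)(8/8) = 0.1; P(data | r = 2) = (2/10)(8/9)(7/8) = 0.15556; P(data | r = 4) = (4/10)(6/9)(5/8) = 0.16667; P(data | r = 5) = (5/10)(5/9)(4/8) = 0.13889; P(data | r = 6) = (6/10)(4/9)(3/8) = 0.1.
The prior-weighted likelihoods are 1/4 · 0.1 = 0.025, 1/6 · 0.15556 = 0.025926, 1/6 · 0.16667 = 0.027778, 1/6 · 0.13889 = 0.023148, 1/4 · 0.1 = 0.025; summing to 0.12685.
The posterior is then P(r = 1 | data) = 0.19708, P(r = 2 | data) = 0.20438, P(r = 4 | data) = 0.21898, P(r = 5 | data) = 0.18248, P(r = 6 | data) = 0.19708.
The predictive probability is P(red next | data) = (1)(0.19708) + (6/7)(0.20438) + (4/7)(0.21898) + (3/7)(0.18248) + (2/7)(0.19708) = 0.63191.

0.6319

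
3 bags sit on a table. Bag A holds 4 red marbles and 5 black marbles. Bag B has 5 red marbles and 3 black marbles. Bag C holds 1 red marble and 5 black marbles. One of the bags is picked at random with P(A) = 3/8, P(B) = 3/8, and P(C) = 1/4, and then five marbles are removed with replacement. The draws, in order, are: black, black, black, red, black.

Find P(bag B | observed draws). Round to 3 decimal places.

0.114

Under each hypothesis, the probability of the observed sequence is: P(data | bag A) = (5/9)(5/9)(5/9)(4/9)(5/9) = 0.042338; P(data | bag B) = (3/8)(3/8)(3/8)(5/8)(3/8) = 0.01236; P(data | bag C) = (5/6)(5/6)(5/6)(1/6)(5/6) = 0.080376.
Weighting by the prior gives 3/8 · 0.042338 = 0.015877, 3/8 · 0.01236 = 0.0046349, 1/4 · 0.080376 = 0.020094; these sum to 0.040605.
Therefore the posterior P(bag B | data) = (0.0046349) / (0.040605) = 0.11414.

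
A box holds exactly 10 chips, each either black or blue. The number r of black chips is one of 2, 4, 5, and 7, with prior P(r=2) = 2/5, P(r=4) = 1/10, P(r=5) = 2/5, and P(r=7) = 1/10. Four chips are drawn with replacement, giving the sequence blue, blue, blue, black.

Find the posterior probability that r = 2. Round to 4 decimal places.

Compute the likelihood of the observed sequence for each case: P(data | r = 2) = (8/10)(8/10)(8/10)(2/10) = 0.1024; P(data | r = 4) = (6/10)(6/10)(6/10)(4/10) = 0.0864; P(data | r = 5) = (5/10)(5/10)(5/10)(5/10) = 0.0625; P(data | r = 7) = (3/10)(3/10)(3/10)(7/10) = 0.0189.
The prior-weighted likelihoods are 2/5 · 0.1024 = 0.04096, 1/10 · 0.0864 = 0.00864, 2/5 · 0.0625 = 0.025, 1/10 · 0.0189 = 0.00189; summing to 0.07649.
By Bayes' rule, P(r = 2 | data) = (0.04096) / (0.07649) = 0.53549.

0.5355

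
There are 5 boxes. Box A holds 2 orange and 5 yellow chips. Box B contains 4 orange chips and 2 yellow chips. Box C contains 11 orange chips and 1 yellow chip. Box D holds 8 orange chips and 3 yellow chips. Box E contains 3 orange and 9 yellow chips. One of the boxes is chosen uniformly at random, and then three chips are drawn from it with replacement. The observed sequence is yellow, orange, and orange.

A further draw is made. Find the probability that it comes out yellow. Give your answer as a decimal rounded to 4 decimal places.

0.3665

For each hypothesis, P(data | H) works out to: P(data | box A) = (5/7)(2/7)(2/7) = 0.058309; P(data | box B) = (2/6)(4/6)(4/6) = 0.14815; P(data | box C) = (1/12)(11/12)(11/12) = 0.070023; P(data | box D) = (3/11)(8/11)(8/11) = 0.14425; P(data | box E) = (9/12)(3/12)(3/12) = 0.046875.
Weighting by the prior gives 1/5 · 0.058309 = 0.011662, 1/5 · 0.14815 = 0.02963, 1/5 · 0.070023 = 0.014005, 1/5 · 0.14425 = 0.02885, 1/5 · 0.046875 = 0.009375; these sum to 0.093522.
Normalising, the posterior is P(box A | data) = 0.1247, P(box B | data) = 0.31682, P(box C | data) = 0.14975, P(box D | data) = 0.30849, P(box E | data) = 0.10024.
The predictive probability is P(yellow next | data) = (5/7)(0.1247) + (1/3)(0.31682) + (1/12)(0.14975) + (3/11)(0.30849) + (3/4)(0.10024) = 0.36647.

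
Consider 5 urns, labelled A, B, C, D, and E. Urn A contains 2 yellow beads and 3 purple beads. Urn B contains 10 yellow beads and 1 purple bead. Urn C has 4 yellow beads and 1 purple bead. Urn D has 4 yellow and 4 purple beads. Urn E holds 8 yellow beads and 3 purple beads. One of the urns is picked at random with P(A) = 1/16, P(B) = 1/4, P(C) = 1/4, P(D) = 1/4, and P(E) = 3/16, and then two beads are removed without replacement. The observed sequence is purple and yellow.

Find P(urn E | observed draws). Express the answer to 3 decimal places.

For each hypothesis, P(data | H) works out to: P(data | urn A) = (3/5)(2/4) = 0.3; P(data | urn B) = (1/11)(10/10) = 0.090909; P(data | urn C) = (1/5)(4/4) = 0.2; P(data | urn D) = (4/8)(4/7) = 0.28571; P(data | urn E) = (3/11)(8/10) = 0.21818.
The prior-weighted likelihoods are 1/16 · 0.3 = 0.01875, 1/4 · 0.090909 = 0.022727, 1/4 · 0.2 = 0.05, 1/4 · 0.28571 = 0.071429, 3/16 · 0.21818 = 0.040909; with total 0.20381.
By Bayes' rule, P(urn E | data) = (0.040909) / (0.20381) = 0.20072.

0.201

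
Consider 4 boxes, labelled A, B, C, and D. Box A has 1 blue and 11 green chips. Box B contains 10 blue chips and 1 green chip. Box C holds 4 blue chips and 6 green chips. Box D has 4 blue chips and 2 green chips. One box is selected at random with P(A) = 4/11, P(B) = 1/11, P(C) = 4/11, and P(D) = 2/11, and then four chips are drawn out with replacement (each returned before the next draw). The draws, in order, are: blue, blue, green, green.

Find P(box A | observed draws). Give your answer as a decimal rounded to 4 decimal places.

0.0650

Under each hypothesis, the probability of the observed sequence is: P(data | box A) = (1/12)(1/12)(11/12)(11/12) = 0.0058353; P(data | box B) = (10/11)(10/11)(1/11)(1/11) = 0.0068301; P(data | box C) = (4/10)(4/10)(6/10)(6/10) = 0.0576; P(data | box D) = (4/6)(4/6)(2/6)(2/6) = 0.049383.
The prior-weighted likelihoods are 4/11 · 0.0058353 = 0.0021219, 1/11 · 0.0068301 = 0.00062092, 4/11 · 0.0576 = 0.020945, 2/11 · 0.049383 = 0.0089787; summing to 0.032667.
By Bayes' rule, P(box A | data) = (0.0021219) / (0.032667) = 0.064956.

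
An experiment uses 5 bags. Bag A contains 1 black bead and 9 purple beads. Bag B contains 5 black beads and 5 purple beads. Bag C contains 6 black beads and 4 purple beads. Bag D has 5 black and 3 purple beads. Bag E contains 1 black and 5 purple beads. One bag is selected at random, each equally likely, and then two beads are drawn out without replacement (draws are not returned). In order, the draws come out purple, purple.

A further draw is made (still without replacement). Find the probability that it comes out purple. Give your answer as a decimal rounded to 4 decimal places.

0.6917

For each hypothesis, P(data | H) works out to: P(data | bag A) = (9/10)(8/9) = 0.8; P(data | bag B) = (5/10)(4/9) = 0.22222; P(data | bag C) = (4/10)(3/9) = 0.13333; P(data | bag D) = (3/8)(2/7) = 0.10714; P(data | bag E) = (5/6)(4/5) = 0.66667.
The prior-weighted likelihoods are 1/5 · 0.8 = 0.16, 1/5 · 0.22222 = 0.044444, 1/5 · 0.13333 = 0.026667, 1/5 · 0.10714 = 0.021429, 1/5 · 0.66667 = 0.13333; summing to 0.38587.
Dividing through by the total gives posterior P(bag A | data) = 0.41464, P(bag B | data) = 0.11518, P(bag C | data) = 0.069107, P(bag D | data) = 0.055533, P(bag E | data) = 0.34554.
The predictive probability is P(purple next | data) = (7/8)(0.41464) + (3/8)(0.11518) + (1/4)(0.069107) + (1/6)(0.055533) + (3/4)(0.34554) = 0.69169.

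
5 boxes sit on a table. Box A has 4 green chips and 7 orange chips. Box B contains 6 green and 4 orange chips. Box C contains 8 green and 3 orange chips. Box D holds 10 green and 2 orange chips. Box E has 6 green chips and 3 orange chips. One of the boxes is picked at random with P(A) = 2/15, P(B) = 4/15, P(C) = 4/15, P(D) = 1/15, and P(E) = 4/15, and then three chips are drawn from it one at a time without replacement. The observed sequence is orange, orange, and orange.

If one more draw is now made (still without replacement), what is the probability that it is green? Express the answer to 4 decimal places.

0.6327

Compute the likelihood of the observed sequence for each case: P(data | box A) = (7/11)(6/10)(5/9) = 0.21212; P(data | box B) = (4/10)(3/9)(2/8) = 0.033333; P(data | box C) = (3/11)(2/10)(1/9) = 0.0060606; P(data | box D) = (2/12)(1/11)(0/10) = 0; P(data | box E) = (3/9)(2/8)(1/7) = 0.011905.
Multiplying each by its prior: 2/15 · 0.21212 = 0.028283, 4/15 · 0.033333 = 0.0088889, 4/15 · 0.0060606 = 0.0016162, 1/15 · 0 = 0, 4/15 · 0.011905 = 0.0031746; summing to 0.041962.
The posterior is then P(box A | data) = 0.674, P(box B | data) = 0.21183, P(box C | data) = 0.038514, P(box D | data) = 0, P(box E | data) = 0.075653.
The predictive probability is P(green next | data) = (1/2)(0.674) + (6/7)(0.21183) + (1)(0.038514) + (1)(0.075653) = 0.63274.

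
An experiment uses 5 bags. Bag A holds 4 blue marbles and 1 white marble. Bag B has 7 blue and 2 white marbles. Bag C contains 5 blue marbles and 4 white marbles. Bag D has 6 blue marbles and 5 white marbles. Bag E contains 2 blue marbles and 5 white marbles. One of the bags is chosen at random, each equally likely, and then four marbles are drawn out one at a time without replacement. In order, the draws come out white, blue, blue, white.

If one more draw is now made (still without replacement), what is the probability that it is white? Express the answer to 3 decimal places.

Compute the likelihood of the observed sequence for each case: P(data | bag A) = (1/5)(4/4)(3/3)(0/2) = 0; P(data | bag B) = (2/9)(7/8)(6/7)(1/6) = 0.027778; P(data | bag C) = (4/9)(5/8)(4/7)(3/6) = 0.079365; P(data | bag D) = (5/11)(6/10)(5/9)(4/8) = 0.075758; P(data | bag E) = (5/7)(2/6)(1/5)(4/4) = 0.047619.
Weighting by the prior gives 1/5 · 0 = 0, 1/5 · 0.027778 = 0.0055556, 1/5 · 0.079365 = 0.015873, 1/5 · 0.075758 = 0.015152, 1/5 · 0.047619 = 0.0095238; summing to 0.046104.
The posterior is then P(bag A | data) = 0, P(bag B | data) = 0.1205, P(bag C | data) = 0.34429, P(bag D | data) = 0.32864, P(bag E | data) = 0.20657.
Averaging over the posterior, P(white next | data) = (0)(0.1205) + (2/5)(0.34429) + (3/7)(0.32864) + (1)(0.20657) = 0.48513.

0.485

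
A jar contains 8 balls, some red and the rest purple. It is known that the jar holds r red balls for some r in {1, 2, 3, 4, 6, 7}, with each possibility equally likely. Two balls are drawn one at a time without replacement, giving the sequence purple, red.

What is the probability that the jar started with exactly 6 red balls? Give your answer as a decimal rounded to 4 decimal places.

For each hypothesis, P(data | H) works out to: P(data | r = 1) = (7/8)(1/7) = 1/8; P(data | r = 2) = (6/8)(2/7) = 3/14; P(data | r = 3) = (5/8)(3/7) = 15/56; P(data | r = 4) = (4/8)(4/7) = 2/7; P(data | r = 6) = (2/8)(6/7) = 3/14; P(data | r = 7) = (1/8)(7/7) = 1/8.
Weighting by the prior gives 1/6 · 1/8 = 1/48, 1/6 · 3/14 = 1/28, 1/6 · 15/56 = 5/112, 1/6 · 2/7 = 1/21, 1/6 · 3/14 = 1/28, 1/6 · 1/8 = 1/48; these sum to 23/112.
Therefore the posterior P(r = 6 | data) = (1/28) / (23/112) = 4/23.

0.1739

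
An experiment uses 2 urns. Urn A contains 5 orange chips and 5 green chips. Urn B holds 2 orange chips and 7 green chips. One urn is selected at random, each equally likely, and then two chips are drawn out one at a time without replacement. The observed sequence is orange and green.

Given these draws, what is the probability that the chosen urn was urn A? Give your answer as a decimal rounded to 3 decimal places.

0.588

Under each hypothesis, the probability of the observed sequence is: P(data | urn A) = (5/10)(5/9) = 5/18; P(data | urn B) = (2/9)(7/8) = 7/36.
Multiplying each by its prior: 1/2 · 5/18 = 5/36, 1/2 · 7/36 = 7/72; with total 17/72.
Therefore the posterior P(urn A | data) = (5/36) / (17/72) = 10/17.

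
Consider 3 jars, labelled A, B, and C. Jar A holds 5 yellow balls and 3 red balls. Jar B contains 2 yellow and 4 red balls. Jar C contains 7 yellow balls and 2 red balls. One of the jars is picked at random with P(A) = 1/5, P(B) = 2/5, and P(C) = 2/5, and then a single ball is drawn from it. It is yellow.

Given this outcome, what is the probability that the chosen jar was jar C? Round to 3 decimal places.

Compute the likelihood of this draw for each case: P(data | jar A) = (5/8) = 5/8; P(data | jar B) = (2/6) = 1/3; P(data | jar C) = (7/9) = 7/9.
Weighting by the prior gives 1/5 · 5/8 = 1/8, 2/5 · 1/3 = 2/15, 2/5 · 7/9 = 14/45; these sum to 41/72.
Hence P(jar C | data) = (14/45) / (41/72) = 112/205.

0.546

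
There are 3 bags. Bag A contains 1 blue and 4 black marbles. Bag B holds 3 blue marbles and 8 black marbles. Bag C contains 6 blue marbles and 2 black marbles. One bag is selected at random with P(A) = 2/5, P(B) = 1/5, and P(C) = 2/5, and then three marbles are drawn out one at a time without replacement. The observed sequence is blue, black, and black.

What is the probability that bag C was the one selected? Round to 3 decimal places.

0.111

Under each hypothesis, the probability of the observed sequence is: P(data | bag A) = (1/5)(4/4)(3/3) = 0.2; P(data | bag B) = (3/11)(8/10)(7/9) = 0.1697; P(data | bag C) = (6/8)(2/7)(1/6) = 0.035714.
Weighting by the prior gives 2/5 · 0.2 = 0.08, 1/5 · 0.1697 = 0.033939, 2/5 · 0.035714 = 0.014286; with total 0.12823.
By Bayes' rule, P(bag C | data) = (0.014286) / (0.12823) = 0.11141.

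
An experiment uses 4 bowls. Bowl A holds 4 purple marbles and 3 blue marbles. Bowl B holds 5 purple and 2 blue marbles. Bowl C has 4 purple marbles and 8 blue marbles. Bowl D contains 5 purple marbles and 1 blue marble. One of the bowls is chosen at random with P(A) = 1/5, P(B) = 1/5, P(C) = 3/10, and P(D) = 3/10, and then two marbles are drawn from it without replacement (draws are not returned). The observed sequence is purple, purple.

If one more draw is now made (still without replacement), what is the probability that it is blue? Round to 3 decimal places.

Under each hypothesis, the probability of the observed sequence is: P(data | bowl A) = (4/7)(3/6) = 0.28571; P(data | bowl B) = (5/7)(4/6) = 0.47619; P(data | bowl C) = (4/12)(3/11) = 0.090909; P(data | bowl D) = (5/6)(4/5) = 0.66667.
Multiplying each by its prior: 1/5 · 0.28571 = 0.057143, 1/5 · 0.47619 = 0.095238, 3/10 · 0.090909 = 0.027273, 3/10 · 0.66667 = 0.2; with total 0.37965.
The posterior is then P(bowl A | data) = 0.15051, P(bowl B | data) = 0.25086, P(bowl C | data) = 0.071836, P(bowl D | data) = 0.5268.
The predictive probability is P(blue next | data) = (3/5)(0.15051) + (2/5)(0.25086) + (4/5)(0.071836) + (1/4)(0.5268) = 0.37982.

0.380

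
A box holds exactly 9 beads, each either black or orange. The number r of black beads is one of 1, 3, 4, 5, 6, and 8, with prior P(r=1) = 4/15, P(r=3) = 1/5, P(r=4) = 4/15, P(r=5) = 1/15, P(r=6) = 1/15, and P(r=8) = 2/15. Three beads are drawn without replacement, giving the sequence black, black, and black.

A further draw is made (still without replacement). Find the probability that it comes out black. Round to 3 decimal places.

0.679

Under each hypothesis, the probability of the observed sequence is: P(data | r = 1) = (1/9)(0/8) = 0; P(data | r = 3) = (3/9)(2/8)(1/7) = 1/84; P(data | r = 4) = (4/9)(3/8)(2/7) = 1/21; P(data | r = 5) = (5/9)(4/8)(3/7) = 5/42; P(data | r = 6) = (6/9)(5/8)(4/7) = 5/21; P(data | r = 8) = (8/9)(7/8)(6/7) = 2/3.
Multiplying each by its prior: 4/15 · 0 = 0, 1/5 · 1/84 = 1/420, 4/15 · 1/21 = 4/315, 1/15 · 5/42 = 1/126, 1/15 · 5/21 = 1/63, 2/15 · 2/3 = 4/45; summing to 23/180.
The posterior is then P(r = 1 | data) = 0, P(r = 3 | data) = 3/161, P(r = 4 | data) = 16/161, P(r = 5 | data) = 10/161, P(r = 6 | data) = 20/161, P(r = 8 | data) = 16/23.
The predictive probability is P(black next | data) = (0)(3/161) + (1/6)(16/161) + (1/3)(10/161) + (1/2)(20/161) + (5/6)(16/23) = 328/483.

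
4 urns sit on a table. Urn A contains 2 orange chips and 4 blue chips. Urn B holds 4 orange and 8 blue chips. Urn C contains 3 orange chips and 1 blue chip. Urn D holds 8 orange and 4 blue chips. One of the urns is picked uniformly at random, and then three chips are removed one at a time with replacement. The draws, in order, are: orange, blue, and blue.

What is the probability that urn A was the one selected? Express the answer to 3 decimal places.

Compute the likelihood of the observed sequence for each case: P(data | urn A) = (2/6)(4/6)(4/6) = 0.14815; P(data | urn B) = (4/12)(8/12)(8/12) = 0.14815; P(data | urn C) = (3/4)(1/4)(1/4) = 0.046875; P(data | urn D) = (8/12)(4/12)(4/12) = 0.074074.
Weighting by the prior gives 1/4 · 0.14815 = 0.037037, 1/4 · 0.14815 = 0.037037, 1/4 · 0.046875 = 0.011719, 1/4 · 0.074074 = 0.018519; with total 0.10431.
So P(urn A | data) = (0.037037) / (0.10431) = 0.35506.

0.355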